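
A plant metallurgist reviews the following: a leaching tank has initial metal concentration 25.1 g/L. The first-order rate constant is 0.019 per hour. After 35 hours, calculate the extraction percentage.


Compute the exponent:
-k * t = -0.019 * 35 = -0.665
Remaining concentration:
C = 25.1 * exp(-0.665)
= 25.1 * 0.5142735277
= 12.90826555 g/L
Extracted = 25.1 - 12.90826555 = 12.19173445 g/L
Extraction % = 12.19173445 / 25.1 * 100
= 48.5726%

48.5726%


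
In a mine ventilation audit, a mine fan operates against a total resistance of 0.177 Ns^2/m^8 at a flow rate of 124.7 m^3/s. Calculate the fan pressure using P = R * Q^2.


Compute Q^2:
Q^2 = 124.7^2 = 15550.09
Compute pressure:
P = R * Q^2 = 0.177 * 15550.09
= 2752.3659 Pa

2752.3659 Pa


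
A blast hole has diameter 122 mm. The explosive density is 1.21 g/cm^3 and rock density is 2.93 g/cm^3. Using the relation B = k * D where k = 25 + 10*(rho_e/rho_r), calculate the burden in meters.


3.5538 m

First, compute k:
rho_e / rho_r = 1.21 / 2.93 = 0.4129692833
k = 25 + 10 * 0.4129692833 = 29.12969283
Then, compute burden:
B = k * D / 1000 = 29.12969283 * 122 / 1000
= 3553.822526 / 1000
= 3.5538 m


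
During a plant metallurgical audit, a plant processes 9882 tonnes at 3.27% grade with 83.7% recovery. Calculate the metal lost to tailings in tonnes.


Total metal in feed:
= 9882 * 3.27 / 100 = 323.1414 tonnes
Metal recovered:
= 323.1414 * 83.7 / 100 = 270.4693518 tonnes
Metal lost to tailings:
= 323.1414 - 270.4693518
= 52.672 tonnes

52.672 tonnes


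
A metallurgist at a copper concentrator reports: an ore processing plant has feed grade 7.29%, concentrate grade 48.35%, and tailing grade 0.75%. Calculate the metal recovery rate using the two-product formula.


91.1255%

Using the two-product formula:
R = 100 * c * (f - t) / (f * (c - t))
Numerator = 100 * 48.35 * (7.29 - 0.75)
= 100 * 48.35 * 6.54
= 31620.9
Denominator = 7.29 * (48.35 - 0.75)
= 7.29 * 47.6
= 347.004
R = 31620.9 / 347.004
= 91.1255%


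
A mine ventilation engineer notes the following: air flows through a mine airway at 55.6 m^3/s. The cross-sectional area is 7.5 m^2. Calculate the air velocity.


Velocity = flow rate / cross-sectional area
= 55.6 / 7.5
= 7.4133 m/s

7.4133 m/s


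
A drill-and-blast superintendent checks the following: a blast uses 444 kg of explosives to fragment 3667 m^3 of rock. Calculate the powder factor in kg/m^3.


Powder factor = explosive mass / rock volume
= 444 / 3667
= 0.1211 kg/m^3

0.1211 kg/m^3


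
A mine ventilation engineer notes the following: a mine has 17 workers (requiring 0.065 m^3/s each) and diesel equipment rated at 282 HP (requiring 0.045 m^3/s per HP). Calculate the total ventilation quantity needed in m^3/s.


Airflow for workers:
Q_people = 17 * 0.065 = 1.105 m^3/s
Airflow for diesel equipment:
Q_diesel = 282 * 0.045 = 12.69 m^3/s
Total ventilation:
Q_total = 1.105 + 12.69
= 13.795 m^3/s

13.795 m^3/s


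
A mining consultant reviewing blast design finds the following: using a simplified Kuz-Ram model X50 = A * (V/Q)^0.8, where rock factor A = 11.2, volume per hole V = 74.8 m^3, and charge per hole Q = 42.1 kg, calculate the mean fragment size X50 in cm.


Compute V/Q:
V/Q = 74.8 / 42.1 = 1.77672209
Raise to the power 0.8:
(V/Q)^0.8 = 1.77672209^0.8 = 1.583782725
Multiply by A:
X50 = 11.2 * 1.583782725
= 17.7384 cm

17.7384 cm


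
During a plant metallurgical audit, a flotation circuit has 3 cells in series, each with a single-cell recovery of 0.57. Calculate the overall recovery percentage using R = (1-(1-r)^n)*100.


Complement of single-cell recovery:
1 - r = 1 - 0.57 = 0.43
Raise to power n:
(1 - r)^3 = 0.43^3 = 0.079507
Overall recovery:
R = (1 - 0.079507) * 100
= 92.0493%

92.0493%


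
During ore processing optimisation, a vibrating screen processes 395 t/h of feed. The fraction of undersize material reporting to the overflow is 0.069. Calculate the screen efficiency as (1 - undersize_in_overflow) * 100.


Screen efficiency = (1 - fraction of undersize in overflow) * 100
= (1 - 0.069) * 100
= 0.931 * 100
= 93.1%

93.1%


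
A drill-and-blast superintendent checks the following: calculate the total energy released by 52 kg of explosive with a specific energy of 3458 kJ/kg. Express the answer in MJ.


Energy = mass * specific_energy / 1000
= 52 * 3458 / 1000
= 179816 / 1000
= 179.816 MJ

179.816 MJ


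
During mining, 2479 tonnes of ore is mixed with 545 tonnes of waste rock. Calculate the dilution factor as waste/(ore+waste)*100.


Total material = ore + waste
= 2479 + 545 = 3024 tonnes
Dilution = waste / total * 100
= 545 / 3024 * 100
= 0.1802248677 * 100
= 18.0225%

18.0225%


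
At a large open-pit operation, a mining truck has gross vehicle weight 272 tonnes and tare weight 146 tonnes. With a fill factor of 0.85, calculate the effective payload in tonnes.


Maximum payload = gross - tare
= 272 - 146 = 126 tonnes
Effective payload = max payload * fill factor
= 126 * 0.85
= 107.1 tonnes

107.1 tonnes


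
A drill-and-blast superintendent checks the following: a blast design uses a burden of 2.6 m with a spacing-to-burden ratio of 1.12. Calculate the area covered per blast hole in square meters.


7.5712 m^2

First, find the spacing:
Spacing = burden * ratio = 2.6 * 1.12
= 2.912 m
Then, calculate the area:
Area = burden * spacing = 2.6 * 2.912
= 7.5712 m^2


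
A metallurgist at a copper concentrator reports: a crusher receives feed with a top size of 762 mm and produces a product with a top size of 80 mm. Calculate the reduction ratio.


Reduction ratio = feed size / product size
= 762 / 80
= 9.525

9.525


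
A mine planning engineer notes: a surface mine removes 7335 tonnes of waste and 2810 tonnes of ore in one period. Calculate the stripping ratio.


2.6103

Stripping ratio = waste tonnage / ore tonnage
= 7335 / 2810
= 2.6103


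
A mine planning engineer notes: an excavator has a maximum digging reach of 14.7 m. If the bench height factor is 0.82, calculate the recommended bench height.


Bench height = reach * factor
= 14.7 * 0.82
= 12.054 m

12.054 m


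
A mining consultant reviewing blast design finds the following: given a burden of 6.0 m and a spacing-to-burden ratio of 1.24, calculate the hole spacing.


7.44 m

Spacing = burden * ratio
= 6.0 * 1.24
= 7.44 m


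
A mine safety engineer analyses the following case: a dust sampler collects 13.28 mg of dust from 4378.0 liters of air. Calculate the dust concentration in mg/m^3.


Convert liters to m^3: 1 m^3 = 1000 L
Concentration = mass / volume * 1000
= 13.28 / 4378.0 * 1000
= 0.003033348561 * 1000
= 3.0333 mg/m^3

3.0333 mg/m^3


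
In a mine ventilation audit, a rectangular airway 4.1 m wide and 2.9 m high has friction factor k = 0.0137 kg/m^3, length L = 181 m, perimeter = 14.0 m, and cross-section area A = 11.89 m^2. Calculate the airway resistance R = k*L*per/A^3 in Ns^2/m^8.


Compute the numerator:
k * L * per = 0.0137 * 181 * 14.0
= 34.7158
Compute the denominator:
A^3 = 11.89^3 = 1680.914269
Resistance:
R = 34.7158 / 1680.914269
= 0.0207 Ns^2/m^8

0.0207 Ns^2/m^8


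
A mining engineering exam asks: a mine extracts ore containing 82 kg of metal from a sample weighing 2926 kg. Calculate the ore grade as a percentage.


Ore grade = (metal mass / ore mass) * 100
= (82 / 2926) * 100
= 0.02802460697 * 100
= 2.8025%

2.8025%


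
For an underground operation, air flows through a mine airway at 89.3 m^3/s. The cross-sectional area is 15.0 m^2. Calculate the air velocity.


Velocity = flow rate / cross-sectional area
= 89.3 / 15.0
= 5.9533 m/s

5.9533 m/s


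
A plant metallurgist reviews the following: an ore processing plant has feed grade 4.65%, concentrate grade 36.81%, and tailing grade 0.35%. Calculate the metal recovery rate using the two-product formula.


Using the two-product formula:
R = 100 * c * (f - t) / (f * (c - t))
Numerator = 100 * 36.81 * (4.65 - 0.35)
= 100 * 36.81 * 4.3
= 15828.3
Denominator = 4.65 * (36.81 - 0.35)
= 4.65 * 36.46
= 169.539
R = 15828.3 / 169.539
= 93.3608%

93.3608%


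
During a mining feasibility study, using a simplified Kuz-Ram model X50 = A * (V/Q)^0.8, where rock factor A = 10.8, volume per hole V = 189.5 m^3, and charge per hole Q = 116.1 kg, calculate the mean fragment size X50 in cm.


Compute V/Q:
V/Q = 189.5 / 116.1 = 1.632213609
Raise to the power 0.8:
(V/Q)^0.8 = 1.632213609^0.8 = 1.479863285
Multiply by A:
X50 = 10.8 * 1.479863285
= 15.9825 cm

15.9825 cm


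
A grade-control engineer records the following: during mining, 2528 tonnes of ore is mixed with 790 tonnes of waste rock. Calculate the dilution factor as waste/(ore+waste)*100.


23.8095%

Total material = ore + waste
= 2528 + 790 = 3318 tonnes
Dilution = waste / total * 100
= 790 / 3318 * 100
= 0.2380952381 * 100
= 23.8095%


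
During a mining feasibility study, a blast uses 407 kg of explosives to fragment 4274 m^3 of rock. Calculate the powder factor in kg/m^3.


0.0952 kg/m^3

Powder factor = explosive mass / rock volume
= 407 / 4274
= 0.0952 kg/m^3


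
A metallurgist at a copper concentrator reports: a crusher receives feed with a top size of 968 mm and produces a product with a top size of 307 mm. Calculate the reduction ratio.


Reduction ratio = feed size / product size
= 968 / 307
= 3.1531

3.1531


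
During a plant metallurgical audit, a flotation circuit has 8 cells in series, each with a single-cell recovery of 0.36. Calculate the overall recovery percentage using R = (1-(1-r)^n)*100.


97.1853%

Complement of single-cell recovery:
1 - r = 1 - 0.36 = 0.64
Raise to power n:
(1 - r)^8 = 0.64^8 = 0.02814749767
Overall recovery:
R = (1 - 0.02814749767) * 100
= 97.1853%


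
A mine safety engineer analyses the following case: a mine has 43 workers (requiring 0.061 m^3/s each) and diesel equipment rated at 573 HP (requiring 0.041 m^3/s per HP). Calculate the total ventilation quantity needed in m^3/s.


26.116 m^3/s

Airflow for workers:
Q_people = 43 * 0.061 = 2.623 m^3/s
Airflow for diesel equipment:
Q_diesel = 573 * 0.041 = 23.493 m^3/s
Total ventilation:
Q_total = 2.623 + 23.493
= 26.116 m^3/s


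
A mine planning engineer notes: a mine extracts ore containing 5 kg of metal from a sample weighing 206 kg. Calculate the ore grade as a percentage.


Ore grade = (metal mass / ore mass) * 100
= (5 / 206) * 100
= 0.02427184466 * 100
= 2.4272%

2.4272%


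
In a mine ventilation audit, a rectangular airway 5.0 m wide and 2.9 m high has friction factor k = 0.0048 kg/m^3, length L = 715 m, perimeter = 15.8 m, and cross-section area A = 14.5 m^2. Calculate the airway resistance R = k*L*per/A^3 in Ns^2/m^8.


Compute the numerator:
k * L * per = 0.0048 * 715 * 15.8
= 54.2256
Compute the denominator:
A^3 = 14.5^3 = 3048.625
Resistance:
R = 54.2256 / 3048.625
= 0.0178 Ns^2/m^8

0.0178 Ns^2/m^8


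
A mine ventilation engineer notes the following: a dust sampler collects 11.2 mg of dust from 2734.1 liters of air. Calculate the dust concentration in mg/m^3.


Convert liters to m^3: 1 m^3 = 1000 L
Concentration = mass / volume * 1000
= 11.2 / 2734.1 * 1000
= 0.004096411982 * 1000
= 4.0964 mg/m^3

4.0964 mg/m^3


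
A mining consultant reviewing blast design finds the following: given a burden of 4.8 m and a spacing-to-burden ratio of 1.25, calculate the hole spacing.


Spacing = burden * ratio
= 4.8 * 1.25
= 6.0 m

6.0 m


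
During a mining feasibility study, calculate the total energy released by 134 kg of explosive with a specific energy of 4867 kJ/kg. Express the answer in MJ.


Energy = mass * specific_energy / 1000
= 134 * 4867 / 1000
= 652178 / 1000
= 652.178 MJ

652.178 MJ


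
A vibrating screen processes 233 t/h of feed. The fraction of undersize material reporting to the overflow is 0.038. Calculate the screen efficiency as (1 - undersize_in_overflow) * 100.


96.2%

Screen efficiency = (1 - fraction of undersize in overflow) * 100
= (1 - 0.038) * 100
= 0.962 * 100
= 96.2%


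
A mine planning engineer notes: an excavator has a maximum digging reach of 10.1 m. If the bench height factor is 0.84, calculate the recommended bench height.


Bench height = reach * factor
= 10.1 * 0.84
= 8.484 m

8.484 m


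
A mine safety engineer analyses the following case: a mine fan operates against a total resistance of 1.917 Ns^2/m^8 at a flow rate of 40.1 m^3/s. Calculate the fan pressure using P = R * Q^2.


Compute Q^2:
Q^2 = 40.1^2 = 1608.01
Compute pressure:
P = R * Q^2 = 1.917 * 1608.01
= 3082.5552 Pa

3082.5552 Pa


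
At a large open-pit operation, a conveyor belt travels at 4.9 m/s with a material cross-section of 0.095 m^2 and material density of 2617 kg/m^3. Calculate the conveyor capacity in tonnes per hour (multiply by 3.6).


Volumetric flow = speed * area
= 4.9 * 0.095 = 0.4655 m^3/s
Mass flow = volumetric * density
= 0.4655 * 2617 = 1218.2135 kg/s
Convert to t/h: multiply by 3.6
Capacity = 1218.2135 * 3.6
= 4385.5686 t/h

4385.5686 t/h


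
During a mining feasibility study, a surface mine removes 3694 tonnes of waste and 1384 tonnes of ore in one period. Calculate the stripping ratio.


Stripping ratio = waste tonnage / ore tonnage
= 3694 / 1384
= 2.6691

2.6691


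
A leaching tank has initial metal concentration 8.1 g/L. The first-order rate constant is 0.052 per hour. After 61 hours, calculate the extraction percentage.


95.808%

Compute the exponent:
-k * t = -0.052 * 61 = -3.172
Remaining concentration:
C = 8.1 * exp(-3.172)
= 8.1 * 0.04191967466
= 0.3395493647 g/L
Extracted = 8.1 - 0.3395493647 = 7.760450635 g/L
Extraction % = 7.760450635 / 8.1 * 100
= 95.808%


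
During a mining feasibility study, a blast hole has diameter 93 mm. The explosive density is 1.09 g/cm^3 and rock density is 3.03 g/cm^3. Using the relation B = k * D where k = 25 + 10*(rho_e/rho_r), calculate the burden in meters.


First, compute k:
rho_e / rho_r = 1.09 / 3.03 = 0.3597359736
k = 25 + 10 * 0.3597359736 = 28.59735974
Then, compute burden:
B = k * D / 1000 = 28.59735974 * 93 / 1000
= 2659.554455 / 1000
= 2.6596 m

2.6596 m


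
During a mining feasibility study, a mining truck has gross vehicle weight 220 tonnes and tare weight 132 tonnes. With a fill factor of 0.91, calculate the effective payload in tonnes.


80.08 tonnes

Maximum payload = gross - tare
= 220 - 132 = 88 tonnes
Effective payload = max payload * fill factor
= 88 * 0.91
= 80.08 tonnes


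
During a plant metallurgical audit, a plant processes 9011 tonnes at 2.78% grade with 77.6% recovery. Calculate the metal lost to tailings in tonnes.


56.1133 tonnes

Total metal in feed:
= 9011 * 2.78 / 100 = 250.5058 tonnes
Metal recovered:
= 250.5058 * 77.6 / 100 = 194.3925008 tonnes
Metal lost to tailings:
= 250.5058 - 194.3925008
= 56.1133 tonnes


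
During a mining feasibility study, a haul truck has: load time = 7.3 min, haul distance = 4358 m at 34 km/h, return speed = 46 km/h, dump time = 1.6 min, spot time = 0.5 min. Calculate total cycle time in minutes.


Convert haul speed to m/min: 34 * 1000/60 = 566.6666667 m/min
Haul time = 4358 / 566.6666667 = 7.690588235 min
Convert return speed to m/min: 46 * 1000/60 = 766.6666667 m/min
Return time = 4358 / 766.6666667 = 5.684347826 min
Total cycle time:
= 7.3 + 7.690588235 + 1.6 + 5.684347826 + 0.5
= 22.7749 min

22.7749 min


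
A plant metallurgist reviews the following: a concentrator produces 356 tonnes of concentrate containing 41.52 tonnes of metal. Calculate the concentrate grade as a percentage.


11.6629%

Grade = (metal in concentrate / concentrate mass) * 100
= (41.52 / 356) * 100
= 0.1166292135 * 100
= 11.6629%


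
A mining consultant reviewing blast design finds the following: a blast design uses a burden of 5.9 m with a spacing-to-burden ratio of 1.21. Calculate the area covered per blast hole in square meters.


42.1201 m^2

First, find the spacing:
Spacing = burden * ratio = 5.9 * 1.21
= 7.139 m
Then, calculate the area:
Area = burden * spacing = 5.9 * 7.139
= 42.1201 m^2


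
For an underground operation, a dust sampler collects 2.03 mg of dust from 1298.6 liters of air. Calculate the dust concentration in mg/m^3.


Convert liters to m^3: 1 m^3 = 1000 L
Concentration = mass / volume * 1000
= 2.03 / 1298.6 * 1000
= 0.001563221931 * 1000
= 1.5632 mg/m^3

1.5632 mg/m^3


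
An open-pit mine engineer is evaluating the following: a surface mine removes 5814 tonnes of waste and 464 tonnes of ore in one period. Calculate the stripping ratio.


12.5302

Stripping ratio = waste tonnage / ore tonnage
= 5814 / 464
= 12.5302


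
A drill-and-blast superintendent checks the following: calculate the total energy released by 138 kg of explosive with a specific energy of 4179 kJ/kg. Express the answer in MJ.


Energy = mass * specific_energy / 1000
= 138 * 4179 / 1000
= 576702 / 1000
= 576.702 MJ

576.702 MJ


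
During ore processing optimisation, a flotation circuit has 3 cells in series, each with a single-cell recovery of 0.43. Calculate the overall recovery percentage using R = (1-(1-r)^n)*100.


Complement of single-cell recovery:
1 - r = 1 - 0.43 = 0.57
Raise to power n:
(1 - r)^3 = 0.57^3 = 0.185193
Overall recovery:
R = (1 - 0.185193) * 100
= 81.4807%

81.4807%


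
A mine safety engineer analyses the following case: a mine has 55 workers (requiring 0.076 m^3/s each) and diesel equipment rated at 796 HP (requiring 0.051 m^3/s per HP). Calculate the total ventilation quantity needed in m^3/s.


44.776 m^3/s

Airflow for workers:
Q_people = 55 * 0.076 = 4.18 m^3/s
Airflow for diesel equipment:
Q_diesel = 796 * 0.051 = 40.596 m^3/s
Total ventilation:
Q_total = 4.18 + 40.596
= 44.776 m^3/s


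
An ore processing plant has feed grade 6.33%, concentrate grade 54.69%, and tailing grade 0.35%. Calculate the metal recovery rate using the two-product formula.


95.0793%

Using the two-product formula:
R = 100 * c * (f - t) / (f * (c - t))
Numerator = 100 * 54.69 * (6.33 - 0.35)
= 100 * 54.69 * 5.98
= 32704.62
Denominator = 6.33 * (54.69 - 0.35)
= 6.33 * 54.34
= 343.9722
R = 32704.62 / 343.9722
= 95.0793%


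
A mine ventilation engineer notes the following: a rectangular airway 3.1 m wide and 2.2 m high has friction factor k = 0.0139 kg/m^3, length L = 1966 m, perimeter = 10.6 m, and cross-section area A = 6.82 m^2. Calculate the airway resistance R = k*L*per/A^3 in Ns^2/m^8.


Compute the numerator:
k * L * per = 0.0139 * 1966 * 10.6
= 289.67044
Compute the denominator:
A^3 = 6.82^3 = 317.214568
Resistance:
R = 289.67044 / 317.214568
= 0.9132 Ns^2/m^8

0.9132 Ns^2/m^8


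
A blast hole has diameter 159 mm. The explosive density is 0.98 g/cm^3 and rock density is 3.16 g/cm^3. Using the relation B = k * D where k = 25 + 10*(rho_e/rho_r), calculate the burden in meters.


4.4681 m

First, compute k:
rho_e / rho_r = 0.98 / 3.16 = 0.3101265823
k = 25 + 10 * 0.3101265823 = 28.10126582
Then, compute burden:
B = k * D / 1000 = 28.10126582 * 159 / 1000
= 4468.101266 / 1000
= 4.4681 m


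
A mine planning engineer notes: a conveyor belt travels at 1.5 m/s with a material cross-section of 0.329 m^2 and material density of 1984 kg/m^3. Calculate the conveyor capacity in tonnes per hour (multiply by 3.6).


3524.7744 t/h

Volumetric flow = speed * area
= 1.5 * 0.329 = 0.4935 m^3/s
Mass flow = volumetric * density
= 0.4935 * 1984 = 979.104 kg/s
Convert to t/h: multiply by 3.6
Capacity = 979.104 * 3.6
= 3524.7744 t/h


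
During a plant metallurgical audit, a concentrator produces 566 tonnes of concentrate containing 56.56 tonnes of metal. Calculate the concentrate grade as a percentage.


9.9929%

Grade = (metal in concentrate / concentrate mass) * 100
= (56.56 / 566) * 100
= 0.09992932862 * 100
= 9.9929%


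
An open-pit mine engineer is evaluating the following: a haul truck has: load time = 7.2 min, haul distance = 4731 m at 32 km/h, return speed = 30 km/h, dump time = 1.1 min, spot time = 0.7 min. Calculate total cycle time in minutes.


Convert haul speed to m/min: 32 * 1000/60 = 533.3333333 m/min
Haul time = 4731 / 533.3333333 = 8.870625 min
Convert return speed to m/min: 30 * 1000/60 = 500 m/min
Return time = 4731 / 500 = 9.462 min
Total cycle time:
= 7.2 + 8.870625 + 1.1 + 9.462 + 0.7
= 27.3326 min

27.3326 min


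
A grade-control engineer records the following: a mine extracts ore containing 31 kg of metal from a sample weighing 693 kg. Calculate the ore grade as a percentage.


Ore grade = (metal mass / ore mass) * 100
= (31 / 693) * 100
= 0.04473304473 * 100
= 4.4733%

4.4733%


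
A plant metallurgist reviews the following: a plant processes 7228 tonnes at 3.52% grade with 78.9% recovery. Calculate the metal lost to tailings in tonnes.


53.6838 tonnes

Total metal in feed:
= 7228 * 3.52 / 100 = 254.4256 tonnes
Metal recovered:
= 254.4256 * 78.9 / 100 = 200.7417984 tonnes
Metal lost to tailings:
= 254.4256 - 200.7417984
= 53.6838 tonnes


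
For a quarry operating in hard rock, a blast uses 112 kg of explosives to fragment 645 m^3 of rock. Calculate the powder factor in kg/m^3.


Powder factor = explosive mass / rock volume
= 112 / 645
= 0.1736 kg/m^3

0.1736 kg/m^3


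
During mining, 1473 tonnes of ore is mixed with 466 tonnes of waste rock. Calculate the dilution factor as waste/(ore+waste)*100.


24.033%

Total material = ore + waste
= 1473 + 466 = 1939 tonnes
Dilution = waste / total * 100
= 466 / 1939 * 100
= 0.240330067 * 100
= 24.033%


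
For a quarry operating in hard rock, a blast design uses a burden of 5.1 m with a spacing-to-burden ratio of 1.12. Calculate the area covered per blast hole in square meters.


First, find the spacing:
Spacing = burden * ratio = 5.1 * 1.12
= 5.712 m
Then, calculate the area:
Area = burden * spacing = 5.1 * 5.712
= 29.1312 m^2

29.1312 m^2


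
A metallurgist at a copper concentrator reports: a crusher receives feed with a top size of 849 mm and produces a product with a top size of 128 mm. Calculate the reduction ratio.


Reduction ratio = feed size / product size
= 849 / 128
= 6.6328

6.6328


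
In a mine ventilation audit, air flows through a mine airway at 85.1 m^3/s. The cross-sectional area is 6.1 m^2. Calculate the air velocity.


Velocity = flow rate / cross-sectional area
= 85.1 / 6.1
= 13.9508 m/s

13.9508 m/s


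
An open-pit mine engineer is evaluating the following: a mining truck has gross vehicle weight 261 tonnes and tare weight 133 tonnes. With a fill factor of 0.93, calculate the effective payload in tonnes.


Maximum payload = gross - tare
= 261 - 133 = 128 tonnes
Effective payload = max payload * fill factor
= 128 * 0.93
= 119.04 tonnes

119.04 tonnes


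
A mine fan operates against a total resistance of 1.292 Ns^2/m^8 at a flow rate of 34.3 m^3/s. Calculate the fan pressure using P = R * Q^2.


1520.0251 Pa

Compute Q^2:
Q^2 = 34.3^2 = 1176.49
Compute pressure:
P = R * Q^2 = 1.292 * 1176.49
= 1520.0251 Pa


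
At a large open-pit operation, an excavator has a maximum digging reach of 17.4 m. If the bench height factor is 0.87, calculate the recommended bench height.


Bench height = reach * factor
= 17.4 * 0.87
= 15.138 m

15.138 m


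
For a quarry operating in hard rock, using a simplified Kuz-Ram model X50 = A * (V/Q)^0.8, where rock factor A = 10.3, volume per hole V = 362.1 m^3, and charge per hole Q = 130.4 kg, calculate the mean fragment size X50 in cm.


23.3173 cm

Compute V/Q:
V/Q = 362.1 / 130.4 = 2.776840491
Raise to the power 0.8:
(V/Q)^0.8 = 2.776840491^0.8 = 2.263814028
Multiply by A:
X50 = 10.3 * 2.263814028
= 23.3173 cm


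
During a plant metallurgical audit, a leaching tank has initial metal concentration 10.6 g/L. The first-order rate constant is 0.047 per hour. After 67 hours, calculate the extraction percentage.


Compute the exponent:
-k * t = -0.047 * 67 = -3.149
Remaining concentration:
C = 10.6 * exp(-3.149)
= 10.6 * 0.04289500043
= 0.4546870045 g/L
Extracted = 10.6 - 0.4546870045 = 10.145313 g/L
Extraction % = 10.145313 / 10.6 * 100
= 95.7105%

95.7105%


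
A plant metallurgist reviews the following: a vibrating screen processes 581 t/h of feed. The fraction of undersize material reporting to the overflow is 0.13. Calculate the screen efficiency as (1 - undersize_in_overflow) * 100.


Screen efficiency = (1 - fraction of undersize in overflow) * 100
= (1 - 0.13) * 100
= 0.87 * 100
= 87.0%

87.0%


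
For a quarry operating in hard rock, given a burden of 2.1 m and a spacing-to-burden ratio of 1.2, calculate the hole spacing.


Spacing = burden * ratio
= 2.1 * 1.2
= 2.52 m

2.52 m


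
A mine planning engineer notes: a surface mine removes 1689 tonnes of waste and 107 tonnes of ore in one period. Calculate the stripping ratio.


Stripping ratio = waste tonnage / ore tonnage
= 1689 / 107
= 15.785

15.785


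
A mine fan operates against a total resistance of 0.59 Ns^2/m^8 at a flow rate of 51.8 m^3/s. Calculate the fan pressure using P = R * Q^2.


Compute Q^2:
Q^2 = 51.8^2 = 2683.24
Compute pressure:
P = R * Q^2 = 0.59 * 2683.24
= 1583.1116 Pa

1583.1116 Pa


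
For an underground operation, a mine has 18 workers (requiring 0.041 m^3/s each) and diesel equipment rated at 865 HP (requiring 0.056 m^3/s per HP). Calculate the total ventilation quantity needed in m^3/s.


Airflow for workers:
Q_people = 18 * 0.041 = 0.738 m^3/s
Airflow for diesel equipment:
Q_diesel = 865 * 0.056 = 48.44 m^3/s
Total ventilation:
Q_total = 0.738 + 48.44
= 49.178 m^3/s

49.178 m^3/s


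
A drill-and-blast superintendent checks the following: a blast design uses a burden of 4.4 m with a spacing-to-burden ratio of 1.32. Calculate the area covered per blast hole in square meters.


First, find the spacing:
Spacing = burden * ratio = 4.4 * 1.32
= 5.808 m
Then, calculate the area:
Area = burden * spacing = 4.4 * 5.808
= 25.5552 m^2

25.5552 m^2


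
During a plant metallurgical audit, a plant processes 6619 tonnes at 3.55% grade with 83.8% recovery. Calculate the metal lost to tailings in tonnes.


38.0659 tonnes

Total metal in feed:
= 6619 * 3.55 / 100 = 234.9745 tonnes
Metal recovered:
= 234.9745 * 83.8 / 100 = 196.908631 tonnes
Metal lost to tailings:
= 234.9745 - 196.908631
= 38.0659 tonnes


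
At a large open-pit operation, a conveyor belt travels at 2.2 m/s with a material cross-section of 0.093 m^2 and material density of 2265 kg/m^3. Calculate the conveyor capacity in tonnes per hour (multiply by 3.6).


Volumetric flow = speed * area
= 2.2 * 0.093 = 0.2046 m^3/s
Mass flow = volumetric * density
= 0.2046 * 2265 = 463.419 kg/s
Convert to t/h: multiply by 3.6
Capacity = 463.419 * 3.6
= 1668.3084 t/h

1668.3084 t/h


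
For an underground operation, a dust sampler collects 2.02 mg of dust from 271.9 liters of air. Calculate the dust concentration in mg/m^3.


7.4292 mg/m^3

Convert liters to m^3: 1 m^3 = 1000 L
Concentration = mass / volume * 1000
= 2.02 / 271.9 * 1000
= 0.007429201912 * 1000
= 7.4292 mg/m^3


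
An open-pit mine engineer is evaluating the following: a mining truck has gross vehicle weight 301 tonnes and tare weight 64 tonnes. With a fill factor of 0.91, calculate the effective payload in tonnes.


Maximum payload = gross - tare
= 301 - 64 = 237 tonnes
Effective payload = max payload * fill factor
= 237 * 0.91
= 215.67 tonnes

215.67 tonnes


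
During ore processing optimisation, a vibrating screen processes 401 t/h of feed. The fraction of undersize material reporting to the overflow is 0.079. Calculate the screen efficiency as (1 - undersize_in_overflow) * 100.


92.1%

Screen efficiency = (1 - fraction of undersize in overflow) * 100
= (1 - 0.079) * 100
= 0.921 * 100
= 92.1%


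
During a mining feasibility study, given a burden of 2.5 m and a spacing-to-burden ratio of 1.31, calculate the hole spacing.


3.275 m

Spacing = burden * ratio
= 2.5 * 1.31
= 3.275 m


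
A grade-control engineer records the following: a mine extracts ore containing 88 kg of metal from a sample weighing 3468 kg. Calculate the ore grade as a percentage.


2.5375%

Ore grade = (metal mass / ore mass) * 100
= (88 / 3468) * 100
= 0.02537485582 * 100
= 2.5375%


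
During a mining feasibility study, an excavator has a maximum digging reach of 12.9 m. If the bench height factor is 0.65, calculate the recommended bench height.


Bench height = reach * factor
= 12.9 * 0.65
= 8.385 m

8.385 m


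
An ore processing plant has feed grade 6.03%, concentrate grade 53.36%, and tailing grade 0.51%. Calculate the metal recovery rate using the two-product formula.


Using the two-product formula:
R = 100 * c * (f - t) / (f * (c - t))
Numerator = 100 * 53.36 * (6.03 - 0.51)
= 100 * 53.36 * 5.52
= 29454.72
Denominator = 6.03 * (53.36 - 0.51)
= 6.03 * 52.85
= 318.6855
R = 29454.72 / 318.6855
= 92.4257%

92.4257%


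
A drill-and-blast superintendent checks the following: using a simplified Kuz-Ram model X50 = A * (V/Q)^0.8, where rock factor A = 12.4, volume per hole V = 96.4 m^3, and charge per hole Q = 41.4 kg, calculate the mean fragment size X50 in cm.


24.3828 cm

Compute V/Q:
V/Q = 96.4 / 41.4 = 2.328502415
Raise to the power 0.8:
(V/Q)^0.8 = 2.328502415^0.8 = 1.966352407
Multiply by A:
X50 = 12.4 * 1.966352407
= 24.3828 cm


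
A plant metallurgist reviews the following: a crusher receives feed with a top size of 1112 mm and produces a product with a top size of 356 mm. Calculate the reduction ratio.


Reduction ratio = feed size / product size
= 1112 / 356
= 3.1236

3.1236


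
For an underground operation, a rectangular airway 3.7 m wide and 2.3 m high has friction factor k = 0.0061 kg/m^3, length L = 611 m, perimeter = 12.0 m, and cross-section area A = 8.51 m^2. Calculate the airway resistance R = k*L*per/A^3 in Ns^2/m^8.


Compute the numerator:
k * L * per = 0.0061 * 611 * 12.0
= 44.7252
Compute the denominator:
A^3 = 8.51^3 = 616.295051
Resistance:
R = 44.7252 / 616.295051
= 0.0726 Ns^2/m^8

0.0726 Ns^2/m^8


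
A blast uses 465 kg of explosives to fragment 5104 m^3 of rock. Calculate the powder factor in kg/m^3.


0.0911 kg/m^3

Powder factor = explosive mass / rock volume
= 465 / 5104
= 0.0911 kg/m^3


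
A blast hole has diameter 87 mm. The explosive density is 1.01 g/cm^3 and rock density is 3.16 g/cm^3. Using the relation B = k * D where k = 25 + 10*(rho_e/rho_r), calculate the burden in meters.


2.4531 m

First, compute k:
rho_e / rho_r = 1.01 / 3.16 = 0.3196202532
k = 25 + 10 * 0.3196202532 = 28.19620253
Then, compute burden:
B = k * D / 1000 = 28.19620253 * 87 / 1000
= 2453.06962 / 1000
= 2.4531 m


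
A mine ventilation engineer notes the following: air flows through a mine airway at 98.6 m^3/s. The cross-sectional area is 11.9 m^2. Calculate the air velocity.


Velocity = flow rate / cross-sectional area
= 98.6 / 11.9
= 8.2857 m/s

8.2857 m/s


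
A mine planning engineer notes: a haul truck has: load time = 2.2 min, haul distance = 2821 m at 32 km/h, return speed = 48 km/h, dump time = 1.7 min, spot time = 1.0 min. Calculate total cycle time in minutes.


Convert haul speed to m/min: 32 * 1000/60 = 533.3333333 m/min
Haul time = 2821 / 533.3333333 = 5.289375 min
Convert return speed to m/min: 48 * 1000/60 = 800 m/min
Return time = 2821 / 800 = 3.52625 min
Total cycle time:
= 2.2 + 5.289375 + 1.7 + 3.52625 + 1.0
= 13.7156 min

13.7156 min


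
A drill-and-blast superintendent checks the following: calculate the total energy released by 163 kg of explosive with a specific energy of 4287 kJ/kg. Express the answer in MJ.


Energy = mass * specific_energy / 1000
= 163 * 4287 / 1000
= 698781 / 1000
= 698.781 MJ

698.781 MJ


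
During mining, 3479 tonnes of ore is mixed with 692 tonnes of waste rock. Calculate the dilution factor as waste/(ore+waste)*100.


Total material = ore + waste
= 3479 + 692 = 4171 tonnes
Dilution = waste / total * 100
= 692 / 4171 * 100
= 0.1659074562 * 100
= 16.5907%

16.5907%


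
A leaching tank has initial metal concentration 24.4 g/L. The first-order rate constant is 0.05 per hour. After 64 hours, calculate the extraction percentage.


Compute the exponent:
-k * t = -0.05 * 64 = -3.2
Remaining concentration:
C = 24.4 * exp(-3.2)
= 24.4 * 0.04076220398
= 0.9945977771 g/L
Extracted = 24.4 - 0.9945977771 = 23.40540222 g/L
Extraction % = 23.40540222 / 24.4 * 100
= 95.9238%

95.9238%


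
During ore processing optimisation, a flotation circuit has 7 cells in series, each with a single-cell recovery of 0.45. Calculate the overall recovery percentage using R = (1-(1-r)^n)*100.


98.4776%

Complement of single-cell recovery:
1 - r = 1 - 0.45 = 0.55
Raise to power n:
(1 - r)^7 = 0.55^7 = 0.01522435234
Overall recovery:
R = (1 - 0.01522435234) * 100
= 98.4776%


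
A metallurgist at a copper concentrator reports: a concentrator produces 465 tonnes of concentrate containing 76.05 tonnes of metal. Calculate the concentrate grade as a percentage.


Grade = (metal in concentrate / concentrate mass) * 100
= (76.05 / 465) * 100
= 0.1635483871 * 100
= 16.3548%

16.3548%


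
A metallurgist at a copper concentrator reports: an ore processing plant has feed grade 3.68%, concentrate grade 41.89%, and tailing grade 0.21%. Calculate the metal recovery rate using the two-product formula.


Using the two-product formula:
R = 100 * c * (f - t) / (f * (c - t))
Numerator = 100 * 41.89 * (3.68 - 0.21)
= 100 * 41.89 * 3.47
= 14535.83
Denominator = 3.68 * (41.89 - 0.21)
= 3.68 * 41.68
= 153.3824
R = 14535.83 / 153.3824
= 94.7686%

94.7686%


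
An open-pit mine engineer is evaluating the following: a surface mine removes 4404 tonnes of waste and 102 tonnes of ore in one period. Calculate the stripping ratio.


43.1765

Stripping ratio = waste tonnage / ore tonnage
= 4404 / 102
= 43.1765


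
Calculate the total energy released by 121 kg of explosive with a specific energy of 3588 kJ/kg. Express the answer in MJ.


Energy = mass * specific_energy / 1000
= 121 * 3588 / 1000
= 434148 / 1000
= 434.148 MJ

434.148 MJ


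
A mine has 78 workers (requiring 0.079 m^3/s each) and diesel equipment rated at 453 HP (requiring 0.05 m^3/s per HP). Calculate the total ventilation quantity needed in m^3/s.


Airflow for workers:
Q_people = 78 * 0.079 = 6.162 m^3/s
Airflow for diesel equipment:
Q_diesel = 453 * 0.05 = 22.65 m^3/s
Total ventilation:
Q_total = 6.162 + 22.65
= 28.812 m^3/s

28.812 m^3/s


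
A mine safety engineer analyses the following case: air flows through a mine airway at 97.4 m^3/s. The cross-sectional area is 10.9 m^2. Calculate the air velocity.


8.9358 m/s

Velocity = flow rate / cross-sectional area
= 97.4 / 10.9
= 8.9358 m/s


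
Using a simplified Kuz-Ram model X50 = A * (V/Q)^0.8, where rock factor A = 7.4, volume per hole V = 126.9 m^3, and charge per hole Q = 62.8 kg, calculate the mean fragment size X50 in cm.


Compute V/Q:
V/Q = 126.9 / 62.8 = 2.020700637
Raise to the power 0.8:
(V/Q)^0.8 = 2.020700637^0.8 = 1.755503027
Multiply by A:
X50 = 7.4 * 1.755503027
= 12.9907 cm

12.9907 cm


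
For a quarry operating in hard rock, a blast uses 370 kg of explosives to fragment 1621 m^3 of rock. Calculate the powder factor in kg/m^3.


Powder factor = explosive mass / rock volume
= 370 / 1621
= 0.2283 kg/m^3

0.2283 kg/m^3


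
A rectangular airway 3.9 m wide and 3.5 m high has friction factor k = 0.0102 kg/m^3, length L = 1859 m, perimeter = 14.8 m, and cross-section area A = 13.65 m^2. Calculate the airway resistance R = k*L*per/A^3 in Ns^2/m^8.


Compute the numerator:
k * L * per = 0.0102 * 1859 * 14.8
= 280.63464
Compute the denominator:
A^3 = 13.65^3 = 2543.302125
Resistance:
R = 280.63464 / 2543.302125
= 0.1103 Ns^2/m^8

0.1103 Ns^2/m^8


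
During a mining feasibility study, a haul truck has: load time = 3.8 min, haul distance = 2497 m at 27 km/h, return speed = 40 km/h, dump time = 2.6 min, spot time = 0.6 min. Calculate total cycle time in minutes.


16.2944 min

Convert haul speed to m/min: 27 * 1000/60 = 450 m/min
Haul time = 2497 / 450 = 5.548888889 min
Convert return speed to m/min: 40 * 1000/60 = 666.6666667 m/min
Return time = 2497 / 666.6666667 = 3.7455 min
Total cycle time:
= 3.8 + 5.548888889 + 2.6 + 3.7455 + 0.6
= 16.2944 min


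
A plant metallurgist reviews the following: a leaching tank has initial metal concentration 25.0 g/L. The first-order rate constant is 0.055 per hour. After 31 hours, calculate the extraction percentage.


Compute the exponent:
-k * t = -0.055 * 31 = -1.705
Remaining concentration:
C = 25.0 * exp(-1.705)
= 25.0 * 0.1817723862
= 4.544309654 g/L
Extracted = 25.0 - 4.544309654 = 20.45569035 g/L
Extraction % = 20.45569035 / 25.0 * 100
= 81.8228%

81.8228%


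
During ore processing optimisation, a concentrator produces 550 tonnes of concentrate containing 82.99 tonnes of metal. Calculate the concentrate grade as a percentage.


15.0891%

Grade = (metal in concentrate / concentrate mass) * 100
= (82.99 / 550) * 100
= 0.1508909091 * 100
= 15.0891%


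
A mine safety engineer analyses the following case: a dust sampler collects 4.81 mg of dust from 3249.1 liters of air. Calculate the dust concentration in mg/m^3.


1.4804 mg/m^3

Convert liters to m^3: 1 m^3 = 1000 L
Concentration = mass / volume * 1000
= 4.81 / 3249.1 * 1000
= 0.00148040996 * 1000
= 1.4804 mg/m^3


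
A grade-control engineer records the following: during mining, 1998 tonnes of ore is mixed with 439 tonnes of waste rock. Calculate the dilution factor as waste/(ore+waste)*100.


18.014%

Total material = ore + waste
= 1998 + 439 = 2437 tonnes
Dilution = waste / total * 100
= 439 / 2437 * 100
= 0.1801395158 * 100
= 18.014%


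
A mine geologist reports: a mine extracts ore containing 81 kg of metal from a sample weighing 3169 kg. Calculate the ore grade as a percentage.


Ore grade = (metal mass / ore mass) * 100
= (81 / 3169) * 100
= 0.0255601136 * 100
= 2.556%

2.556%


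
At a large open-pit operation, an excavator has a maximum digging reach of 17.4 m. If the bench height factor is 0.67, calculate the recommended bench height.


11.658 m

Bench height = reach * factor
= 17.4 * 0.67
= 11.658 m


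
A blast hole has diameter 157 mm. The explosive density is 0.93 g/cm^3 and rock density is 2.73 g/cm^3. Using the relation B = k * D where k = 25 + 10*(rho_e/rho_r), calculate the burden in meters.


First, compute k:
rho_e / rho_r = 0.93 / 2.73 = 0.3406593407
k = 25 + 10 * 0.3406593407 = 28.40659341
Then, compute burden:
B = k * D / 1000 = 28.40659341 * 157 / 1000
= 4459.835165 / 1000
= 4.4598 m

4.4598 m


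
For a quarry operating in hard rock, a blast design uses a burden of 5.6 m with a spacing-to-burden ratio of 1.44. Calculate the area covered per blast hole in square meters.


45.1584 m^2

First, find the spacing:
Spacing = burden * ratio = 5.6 * 1.44
= 8.064 m
Then, calculate the area:
Area = burden * spacing = 5.6 * 8.064
= 45.1584 m^2


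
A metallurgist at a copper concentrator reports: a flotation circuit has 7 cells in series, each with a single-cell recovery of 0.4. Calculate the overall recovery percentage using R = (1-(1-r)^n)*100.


Complement of single-cell recovery:
1 - r = 1 - 0.4 = 0.6
Raise to power n:
(1 - r)^7 = 0.6^7 = 0.0279936
Overall recovery:
R = (1 - 0.0279936) * 100
= 97.2006%

97.2006%


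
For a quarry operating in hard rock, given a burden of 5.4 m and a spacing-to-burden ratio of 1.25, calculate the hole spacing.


6.75 m

Spacing = burden * ratio
= 5.4 * 1.25
= 6.75 m


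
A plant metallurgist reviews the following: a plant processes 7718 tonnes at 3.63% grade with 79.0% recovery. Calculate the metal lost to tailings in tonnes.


Total metal in feed:
= 7718 * 3.63 / 100 = 280.1634 tonnes
Metal recovered:
= 280.1634 * 79.0 / 100 = 221.329086 tonnes
Metal lost to tailings:
= 280.1634 - 221.329086
= 58.8343 tonnes

58.8343 tonnes


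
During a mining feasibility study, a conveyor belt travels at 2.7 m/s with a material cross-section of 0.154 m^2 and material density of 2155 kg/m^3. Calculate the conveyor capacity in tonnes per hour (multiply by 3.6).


3225.7764 t/h

Volumetric flow = speed * area
= 2.7 * 0.154 = 0.4158 m^3/s
Mass flow = volumetric * density
= 0.4158 * 2155 = 896.049 kg/s
Convert to t/h: multiply by 3.6
Capacity = 896.049 * 3.6
= 3225.7764 t/h
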